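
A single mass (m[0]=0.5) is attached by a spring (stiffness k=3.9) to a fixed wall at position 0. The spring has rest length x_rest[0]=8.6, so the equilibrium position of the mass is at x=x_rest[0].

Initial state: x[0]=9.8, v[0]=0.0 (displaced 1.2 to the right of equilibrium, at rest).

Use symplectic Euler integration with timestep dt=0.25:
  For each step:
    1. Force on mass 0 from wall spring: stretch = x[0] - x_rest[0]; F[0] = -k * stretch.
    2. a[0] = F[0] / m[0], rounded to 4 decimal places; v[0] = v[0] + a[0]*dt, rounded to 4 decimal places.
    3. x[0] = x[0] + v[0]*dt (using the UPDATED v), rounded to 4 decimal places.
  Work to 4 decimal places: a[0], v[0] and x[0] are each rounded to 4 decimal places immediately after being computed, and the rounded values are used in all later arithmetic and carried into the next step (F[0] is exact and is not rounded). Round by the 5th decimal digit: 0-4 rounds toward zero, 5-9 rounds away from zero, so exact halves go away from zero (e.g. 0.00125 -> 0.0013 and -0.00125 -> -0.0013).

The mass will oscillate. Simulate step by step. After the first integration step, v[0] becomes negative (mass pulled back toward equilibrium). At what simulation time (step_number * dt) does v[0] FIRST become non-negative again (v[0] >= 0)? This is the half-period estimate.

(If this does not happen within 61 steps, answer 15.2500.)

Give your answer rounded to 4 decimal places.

Answer: 1.2500

Derivation:
Step 0: x=[9.8000] v=[0.0000]
Step 1: x=[9.2150] v=[-2.3400]
Step 2: x=[8.3302] v=[-3.5393]
Step 3: x=[7.5769] v=[-3.0132]
Step 4: x=[7.3224] v=[-1.0182]
Step 5: x=[7.6907] v=[1.4731]
First v>=0 after going negative at step 5, time=1.2500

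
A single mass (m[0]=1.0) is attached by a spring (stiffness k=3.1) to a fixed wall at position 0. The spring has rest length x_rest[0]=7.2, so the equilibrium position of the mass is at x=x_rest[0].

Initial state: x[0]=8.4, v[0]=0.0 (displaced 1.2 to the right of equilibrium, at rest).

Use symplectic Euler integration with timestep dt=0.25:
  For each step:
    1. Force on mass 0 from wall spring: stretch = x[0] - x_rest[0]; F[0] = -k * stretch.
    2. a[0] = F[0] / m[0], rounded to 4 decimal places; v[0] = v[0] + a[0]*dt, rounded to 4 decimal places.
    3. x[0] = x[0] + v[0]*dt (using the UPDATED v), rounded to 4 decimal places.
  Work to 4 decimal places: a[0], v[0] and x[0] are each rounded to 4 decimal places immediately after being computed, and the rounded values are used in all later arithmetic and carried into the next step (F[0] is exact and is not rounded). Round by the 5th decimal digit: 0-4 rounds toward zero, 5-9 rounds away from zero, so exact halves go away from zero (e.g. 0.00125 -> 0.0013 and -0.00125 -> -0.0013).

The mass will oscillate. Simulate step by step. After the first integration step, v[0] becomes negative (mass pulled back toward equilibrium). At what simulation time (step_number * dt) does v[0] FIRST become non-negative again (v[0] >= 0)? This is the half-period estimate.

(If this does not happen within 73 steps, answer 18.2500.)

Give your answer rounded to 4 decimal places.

Step 0: x=[8.4000] v=[0.0000]
Step 1: x=[8.1675] v=[-0.9300]
Step 2: x=[7.7476] v=[-1.6798]
Step 3: x=[7.2216] v=[-2.1042]
Step 4: x=[6.6914] v=[-2.1210]
Step 5: x=[6.2597] v=[-1.7268]
Step 6: x=[6.0102] v=[-0.9981]
Step 7: x=[5.9912] v=[-0.0760]
Step 8: x=[6.2064] v=[0.8608]
First v>=0 after going negative at step 8, time=2.0000

Answer: 2.0000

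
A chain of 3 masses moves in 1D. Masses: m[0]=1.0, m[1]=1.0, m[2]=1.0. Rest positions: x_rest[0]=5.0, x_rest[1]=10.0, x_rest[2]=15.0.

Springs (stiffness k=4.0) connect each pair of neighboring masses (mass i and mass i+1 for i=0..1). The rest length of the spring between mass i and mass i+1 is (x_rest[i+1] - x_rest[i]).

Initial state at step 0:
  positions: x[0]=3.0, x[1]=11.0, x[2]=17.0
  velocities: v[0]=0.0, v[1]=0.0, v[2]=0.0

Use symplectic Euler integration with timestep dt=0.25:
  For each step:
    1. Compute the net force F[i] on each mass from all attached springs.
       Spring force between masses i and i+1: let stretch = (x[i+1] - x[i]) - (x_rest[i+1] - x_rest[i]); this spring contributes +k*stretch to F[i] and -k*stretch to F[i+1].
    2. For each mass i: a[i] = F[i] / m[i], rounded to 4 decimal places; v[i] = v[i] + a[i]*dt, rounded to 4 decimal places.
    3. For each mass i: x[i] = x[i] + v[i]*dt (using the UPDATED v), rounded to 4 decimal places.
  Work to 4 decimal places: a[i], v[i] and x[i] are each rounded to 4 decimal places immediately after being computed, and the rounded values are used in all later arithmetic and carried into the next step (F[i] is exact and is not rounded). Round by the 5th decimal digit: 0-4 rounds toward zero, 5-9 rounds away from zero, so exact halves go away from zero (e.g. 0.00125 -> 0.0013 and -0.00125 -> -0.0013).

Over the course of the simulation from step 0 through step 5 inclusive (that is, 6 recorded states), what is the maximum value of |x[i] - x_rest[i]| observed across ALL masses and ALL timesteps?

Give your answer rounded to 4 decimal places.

Step 0: x=[3.0000 11.0000 17.0000] v=[0.0000 0.0000 0.0000]
Step 1: x=[3.7500 10.5000 16.7500] v=[3.0000 -2.0000 -1.0000]
Step 2: x=[4.9375 9.8750 16.1875] v=[4.7500 -2.5000 -2.2500]
Step 3: x=[6.1094 9.5938 15.2969] v=[4.6875 -1.1250 -3.5625]
Step 4: x=[6.9024 9.8672 14.2305] v=[3.1719 1.0937 -4.2656]
Step 5: x=[7.1866 10.4903 13.3233] v=[1.1367 2.4922 -3.6289]
Max displacement = 2.1866

Answer: 2.1866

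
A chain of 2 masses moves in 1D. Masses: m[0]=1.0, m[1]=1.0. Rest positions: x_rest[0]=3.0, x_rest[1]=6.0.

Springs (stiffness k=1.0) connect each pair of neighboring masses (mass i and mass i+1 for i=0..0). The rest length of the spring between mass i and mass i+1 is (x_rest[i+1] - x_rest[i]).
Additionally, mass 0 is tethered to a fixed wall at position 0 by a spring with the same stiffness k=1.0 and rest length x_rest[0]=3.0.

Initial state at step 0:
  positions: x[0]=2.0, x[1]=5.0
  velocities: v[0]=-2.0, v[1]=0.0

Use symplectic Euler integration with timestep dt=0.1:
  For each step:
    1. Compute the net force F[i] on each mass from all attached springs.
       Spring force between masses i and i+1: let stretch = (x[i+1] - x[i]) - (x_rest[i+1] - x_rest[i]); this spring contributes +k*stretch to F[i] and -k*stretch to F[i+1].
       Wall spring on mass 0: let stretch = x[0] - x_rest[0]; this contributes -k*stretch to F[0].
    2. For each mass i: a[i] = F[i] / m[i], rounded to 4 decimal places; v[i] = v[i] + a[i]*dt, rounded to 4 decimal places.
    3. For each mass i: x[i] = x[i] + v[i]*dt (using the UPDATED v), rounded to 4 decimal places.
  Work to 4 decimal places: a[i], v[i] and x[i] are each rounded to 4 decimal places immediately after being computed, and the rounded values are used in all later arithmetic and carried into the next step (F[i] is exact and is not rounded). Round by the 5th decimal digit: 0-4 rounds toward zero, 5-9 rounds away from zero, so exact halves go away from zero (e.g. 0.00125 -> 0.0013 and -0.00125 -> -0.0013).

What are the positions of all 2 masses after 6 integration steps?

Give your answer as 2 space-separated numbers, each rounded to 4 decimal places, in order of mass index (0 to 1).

Answer: 1.1309 4.9401

Derivation:
Step 0: x=[2.0000 5.0000] v=[-2.0000 0.0000]
Step 1: x=[1.8100 5.0000] v=[-1.9000 0.0000]
Step 2: x=[1.6338 4.9981] v=[-1.7620 -0.0190]
Step 3: x=[1.4749 4.9926] v=[-1.5890 -0.0554]
Step 4: x=[1.3364 4.9819] v=[-1.3847 -0.1072]
Step 5: x=[1.2210 4.9647] v=[-1.1538 -0.1718]
Step 6: x=[1.1309 4.9401] v=[-0.9015 -0.2462]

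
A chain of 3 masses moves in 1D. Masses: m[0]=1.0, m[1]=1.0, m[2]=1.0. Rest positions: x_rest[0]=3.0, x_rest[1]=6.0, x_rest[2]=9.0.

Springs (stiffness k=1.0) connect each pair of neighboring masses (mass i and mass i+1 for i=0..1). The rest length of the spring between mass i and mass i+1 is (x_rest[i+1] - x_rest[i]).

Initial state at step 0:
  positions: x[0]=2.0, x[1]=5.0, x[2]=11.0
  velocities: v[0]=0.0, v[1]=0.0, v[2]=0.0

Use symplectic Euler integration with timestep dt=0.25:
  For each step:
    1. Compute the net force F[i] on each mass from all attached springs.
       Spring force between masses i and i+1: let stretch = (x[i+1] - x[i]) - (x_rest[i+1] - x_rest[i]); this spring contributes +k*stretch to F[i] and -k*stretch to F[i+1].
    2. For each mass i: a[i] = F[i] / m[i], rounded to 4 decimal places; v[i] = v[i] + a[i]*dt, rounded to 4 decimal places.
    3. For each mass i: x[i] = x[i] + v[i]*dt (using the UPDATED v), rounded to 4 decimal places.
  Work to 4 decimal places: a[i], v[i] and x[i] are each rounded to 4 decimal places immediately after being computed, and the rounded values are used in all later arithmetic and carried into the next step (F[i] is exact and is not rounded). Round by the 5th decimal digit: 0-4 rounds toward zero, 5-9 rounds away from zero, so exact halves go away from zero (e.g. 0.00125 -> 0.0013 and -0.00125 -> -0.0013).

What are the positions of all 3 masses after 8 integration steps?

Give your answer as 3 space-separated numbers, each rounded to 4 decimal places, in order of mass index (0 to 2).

Step 0: x=[2.0000 5.0000 11.0000] v=[0.0000 0.0000 0.0000]
Step 1: x=[2.0000 5.1875 10.8125] v=[0.0000 0.7500 -0.7500]
Step 2: x=[2.0117 5.5274 10.4609] v=[0.0469 1.3594 -1.4063]
Step 3: x=[2.0557 5.9559 9.9885] v=[0.1758 1.7139 -1.8897]
Step 4: x=[2.1559 6.3927 9.4515] v=[0.4009 1.7470 -2.1479]
Step 5: x=[2.3334 6.7558 8.9109] v=[0.7101 1.4525 -2.1626]
Step 6: x=[2.5998 6.9772 8.4231] v=[1.0657 0.8857 -1.9514]
Step 7: x=[2.9523 7.0154 8.0324] v=[1.4101 0.1528 -1.5629]
Step 8: x=[3.3713 6.8632 7.7656] v=[1.6759 -0.6087 -1.0672]

Answer: 3.3713 6.8632 7.7656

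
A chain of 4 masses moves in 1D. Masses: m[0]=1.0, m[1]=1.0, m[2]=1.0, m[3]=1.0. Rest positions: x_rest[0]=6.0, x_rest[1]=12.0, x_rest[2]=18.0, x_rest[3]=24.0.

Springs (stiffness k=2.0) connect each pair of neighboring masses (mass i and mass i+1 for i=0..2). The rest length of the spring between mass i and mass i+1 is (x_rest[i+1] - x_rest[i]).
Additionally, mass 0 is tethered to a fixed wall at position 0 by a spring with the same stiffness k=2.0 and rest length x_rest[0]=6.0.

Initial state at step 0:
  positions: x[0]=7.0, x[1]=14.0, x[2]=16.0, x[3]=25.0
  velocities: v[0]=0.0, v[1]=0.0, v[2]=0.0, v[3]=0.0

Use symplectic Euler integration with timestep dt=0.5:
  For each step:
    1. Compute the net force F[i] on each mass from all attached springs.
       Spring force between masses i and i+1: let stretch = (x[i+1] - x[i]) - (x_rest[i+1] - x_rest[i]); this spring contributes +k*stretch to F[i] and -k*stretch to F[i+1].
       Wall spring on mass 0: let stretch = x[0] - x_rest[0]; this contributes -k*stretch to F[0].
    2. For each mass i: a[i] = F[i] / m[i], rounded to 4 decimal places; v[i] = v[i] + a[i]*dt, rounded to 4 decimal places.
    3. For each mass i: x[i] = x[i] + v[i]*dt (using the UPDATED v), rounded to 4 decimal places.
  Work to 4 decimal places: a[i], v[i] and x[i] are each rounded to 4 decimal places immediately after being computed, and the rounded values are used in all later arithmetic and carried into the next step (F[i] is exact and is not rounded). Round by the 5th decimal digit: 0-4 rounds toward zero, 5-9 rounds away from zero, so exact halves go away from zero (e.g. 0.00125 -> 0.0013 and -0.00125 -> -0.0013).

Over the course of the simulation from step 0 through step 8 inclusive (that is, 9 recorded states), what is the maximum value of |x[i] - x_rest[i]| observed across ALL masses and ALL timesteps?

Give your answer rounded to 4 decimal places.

Step 0: x=[7.0000 14.0000 16.0000 25.0000] v=[0.0000 0.0000 0.0000 0.0000]
Step 1: x=[7.0000 11.5000 19.5000 23.5000] v=[0.0000 -5.0000 7.0000 -3.0000]
Step 2: x=[5.7500 10.7500 21.0000 23.0000] v=[-2.5000 -1.5000 3.0000 -1.0000]
Step 3: x=[4.1250 12.6250 18.3750 24.5000] v=[-3.2500 3.7500 -5.2500 3.0000]
Step 4: x=[4.6875 13.1250 15.9375 25.9375] v=[1.1250 1.0000 -4.8750 2.8750]
Step 5: x=[7.1250 10.8125 17.0938 25.3750] v=[4.8750 -4.6250 2.3125 -1.1250]
Step 6: x=[7.8438 9.7969 19.2500 23.6719] v=[1.4375 -2.0312 4.3124 -3.4062]
Step 7: x=[5.6172 12.5313 18.8906 22.7579] v=[-4.4532 5.4688 -0.7188 -1.8281]
Step 8: x=[4.0391 14.9883 17.2852 22.9102] v=[-3.1563 4.9140 -3.2108 0.3046]
Max displacement = 3.0000

Answer: 3.0000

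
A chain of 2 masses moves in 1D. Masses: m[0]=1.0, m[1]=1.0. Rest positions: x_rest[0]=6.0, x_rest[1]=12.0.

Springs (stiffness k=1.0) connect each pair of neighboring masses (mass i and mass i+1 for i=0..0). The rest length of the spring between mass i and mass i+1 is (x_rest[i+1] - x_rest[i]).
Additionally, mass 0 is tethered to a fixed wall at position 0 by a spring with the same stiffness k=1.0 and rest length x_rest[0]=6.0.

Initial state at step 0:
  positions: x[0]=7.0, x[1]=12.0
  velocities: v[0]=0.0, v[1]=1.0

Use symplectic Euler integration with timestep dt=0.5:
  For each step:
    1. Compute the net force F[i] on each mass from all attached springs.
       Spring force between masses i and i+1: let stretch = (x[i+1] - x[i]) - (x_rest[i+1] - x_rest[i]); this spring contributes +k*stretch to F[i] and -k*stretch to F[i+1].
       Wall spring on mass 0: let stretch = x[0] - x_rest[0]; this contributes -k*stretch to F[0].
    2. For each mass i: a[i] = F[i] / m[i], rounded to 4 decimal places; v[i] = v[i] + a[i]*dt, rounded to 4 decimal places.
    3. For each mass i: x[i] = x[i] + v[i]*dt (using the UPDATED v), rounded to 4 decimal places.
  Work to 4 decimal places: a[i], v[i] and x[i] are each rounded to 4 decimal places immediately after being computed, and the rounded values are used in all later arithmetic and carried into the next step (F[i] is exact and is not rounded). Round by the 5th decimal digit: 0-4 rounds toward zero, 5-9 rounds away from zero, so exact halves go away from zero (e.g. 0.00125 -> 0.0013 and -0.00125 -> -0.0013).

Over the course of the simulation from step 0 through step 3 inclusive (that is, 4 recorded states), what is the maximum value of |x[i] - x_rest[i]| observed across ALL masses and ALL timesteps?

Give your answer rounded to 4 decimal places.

Step 0: x=[7.0000 12.0000] v=[0.0000 1.0000]
Step 1: x=[6.5000 12.7500] v=[-1.0000 1.5000]
Step 2: x=[5.9375 13.4375] v=[-1.1250 1.3750]
Step 3: x=[5.7656 13.7500] v=[-0.3438 0.6250]
Max displacement = 1.7500

Answer: 1.7500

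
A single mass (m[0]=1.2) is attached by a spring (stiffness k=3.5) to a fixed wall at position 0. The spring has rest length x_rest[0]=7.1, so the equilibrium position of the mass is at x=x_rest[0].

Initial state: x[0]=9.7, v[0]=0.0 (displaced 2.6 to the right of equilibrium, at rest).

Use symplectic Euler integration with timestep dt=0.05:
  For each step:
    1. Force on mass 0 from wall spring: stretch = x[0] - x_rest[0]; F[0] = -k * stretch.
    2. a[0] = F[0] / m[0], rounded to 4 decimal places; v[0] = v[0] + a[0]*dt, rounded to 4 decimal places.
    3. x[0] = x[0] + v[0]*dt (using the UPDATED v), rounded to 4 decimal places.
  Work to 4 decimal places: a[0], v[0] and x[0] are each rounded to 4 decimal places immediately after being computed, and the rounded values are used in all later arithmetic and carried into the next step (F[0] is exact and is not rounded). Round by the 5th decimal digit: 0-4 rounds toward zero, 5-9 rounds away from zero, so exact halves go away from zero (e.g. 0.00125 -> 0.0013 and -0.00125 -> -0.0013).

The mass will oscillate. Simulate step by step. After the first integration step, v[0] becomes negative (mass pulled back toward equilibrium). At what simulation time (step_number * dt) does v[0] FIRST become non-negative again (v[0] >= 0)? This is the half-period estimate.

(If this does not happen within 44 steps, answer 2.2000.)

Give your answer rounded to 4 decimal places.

Step 0: x=[9.7000] v=[0.0000]
Step 1: x=[9.6810] v=[-0.3792]
Step 2: x=[9.6432] v=[-0.7556]
Step 3: x=[9.5869] v=[-1.1265]
Step 4: x=[9.5124] v=[-1.4892]
Step 5: x=[9.4204] v=[-1.8410]
Step 6: x=[9.3114] v=[-2.1794]
Step 7: x=[9.1863] v=[-2.5019]
Step 8: x=[9.0460] v=[-2.8062]
Step 9: x=[8.8915] v=[-3.0900]
Step 10: x=[8.7239] v=[-3.3513]
Step 11: x=[8.5445] v=[-3.5881]
Step 12: x=[8.3546] v=[-3.7988]
Step 13: x=[8.1555] v=[-3.9818]
Step 14: x=[7.9487] v=[-4.1357]
Step 15: x=[7.7357] v=[-4.2595]
Step 16: x=[7.5181] v=[-4.3522]
Step 17: x=[7.2974] v=[-4.4132]
Step 18: x=[7.0753] v=[-4.4420]
Step 19: x=[6.8534] v=[-4.4384]
Step 20: x=[6.6333] v=[-4.4024]
Step 21: x=[6.4166] v=[-4.3343]
Step 22: x=[6.2049] v=[-4.2346]
Step 23: x=[5.9997] v=[-4.1041]
Step 24: x=[5.8025] v=[-3.9436]
Step 25: x=[5.6148] v=[-3.7544]
Step 26: x=[5.4379] v=[-3.5378]
Step 27: x=[5.2731] v=[-3.2954]
Step 28: x=[5.1217] v=[-3.0290]
Step 29: x=[4.9847] v=[-2.7405]
Step 30: x=[4.8631] v=[-2.4320]
Step 31: x=[4.7578] v=[-2.1058]
Step 32: x=[4.6696] v=[-1.7642]
Step 33: x=[4.5991] v=[-1.4098]
Step 34: x=[4.5468] v=[-1.0451]
Step 35: x=[4.5132] v=[-0.6728]
Step 36: x=[4.4984] v=[-0.2956]
Step 37: x=[4.5026] v=[0.0838]
First v>=0 after going negative at step 37, time=1.8500

Answer: 1.8500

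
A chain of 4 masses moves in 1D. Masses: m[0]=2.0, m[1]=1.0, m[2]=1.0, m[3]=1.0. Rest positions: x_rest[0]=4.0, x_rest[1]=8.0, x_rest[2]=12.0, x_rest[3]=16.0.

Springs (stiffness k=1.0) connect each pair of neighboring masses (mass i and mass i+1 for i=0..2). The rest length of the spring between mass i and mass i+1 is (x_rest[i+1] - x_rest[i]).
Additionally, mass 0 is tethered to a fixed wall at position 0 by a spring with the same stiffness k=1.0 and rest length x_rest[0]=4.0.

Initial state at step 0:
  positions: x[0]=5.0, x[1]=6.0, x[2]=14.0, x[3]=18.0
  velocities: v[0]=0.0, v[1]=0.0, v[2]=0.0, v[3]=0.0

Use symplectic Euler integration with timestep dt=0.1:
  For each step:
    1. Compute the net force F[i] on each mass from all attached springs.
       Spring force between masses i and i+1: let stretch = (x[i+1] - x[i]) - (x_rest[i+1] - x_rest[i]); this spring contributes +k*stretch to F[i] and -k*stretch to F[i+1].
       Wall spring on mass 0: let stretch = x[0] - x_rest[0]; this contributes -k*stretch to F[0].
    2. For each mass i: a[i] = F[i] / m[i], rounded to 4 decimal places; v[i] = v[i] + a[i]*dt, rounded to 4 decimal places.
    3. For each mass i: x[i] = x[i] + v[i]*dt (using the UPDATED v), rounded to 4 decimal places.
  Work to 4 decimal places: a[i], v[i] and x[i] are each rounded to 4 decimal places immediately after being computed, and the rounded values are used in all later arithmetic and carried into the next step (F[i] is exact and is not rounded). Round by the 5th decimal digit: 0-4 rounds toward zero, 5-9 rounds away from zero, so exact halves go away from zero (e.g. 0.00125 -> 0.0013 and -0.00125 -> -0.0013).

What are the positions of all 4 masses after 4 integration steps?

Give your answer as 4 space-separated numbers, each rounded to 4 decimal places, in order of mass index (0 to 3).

Step 0: x=[5.0000 6.0000 14.0000 18.0000] v=[0.0000 0.0000 0.0000 0.0000]
Step 1: x=[4.9800 6.0700 13.9600 18.0000] v=[-0.2000 0.7000 -0.4000 0.0000]
Step 2: x=[4.9406 6.2080 13.8815 17.9996] v=[-0.3945 1.3800 -0.7850 -0.0040]
Step 3: x=[4.8828 6.4101 13.7675 17.9980] v=[-0.5782 2.0206 -1.1405 -0.0158]
Step 4: x=[4.8082 6.6705 13.6222 17.9941] v=[-0.7460 2.6036 -1.4532 -0.0389]

Answer: 4.8082 6.6705 13.6222 17.9941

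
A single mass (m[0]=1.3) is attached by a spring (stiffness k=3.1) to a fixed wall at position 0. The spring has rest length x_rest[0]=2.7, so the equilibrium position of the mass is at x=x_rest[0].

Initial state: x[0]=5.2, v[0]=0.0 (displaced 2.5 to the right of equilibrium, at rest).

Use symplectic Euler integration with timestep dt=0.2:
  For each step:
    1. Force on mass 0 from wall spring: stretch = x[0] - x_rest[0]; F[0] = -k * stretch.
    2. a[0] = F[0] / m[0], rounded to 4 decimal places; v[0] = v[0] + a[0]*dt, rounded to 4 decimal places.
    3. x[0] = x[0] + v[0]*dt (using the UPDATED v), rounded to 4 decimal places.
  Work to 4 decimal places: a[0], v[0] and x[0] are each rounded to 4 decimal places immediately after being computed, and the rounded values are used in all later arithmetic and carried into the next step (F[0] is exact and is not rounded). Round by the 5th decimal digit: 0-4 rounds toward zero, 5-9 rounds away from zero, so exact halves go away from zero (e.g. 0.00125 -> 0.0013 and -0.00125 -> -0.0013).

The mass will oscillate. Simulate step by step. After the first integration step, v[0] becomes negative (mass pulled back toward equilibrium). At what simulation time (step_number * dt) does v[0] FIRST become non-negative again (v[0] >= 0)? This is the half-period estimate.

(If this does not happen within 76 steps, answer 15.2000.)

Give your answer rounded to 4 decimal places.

Step 0: x=[5.2000] v=[0.0000]
Step 1: x=[4.9615] v=[-1.1923]
Step 2: x=[4.5073] v=[-2.2709]
Step 3: x=[3.8807] v=[-3.1328]
Step 4: x=[3.1415] v=[-3.6959]
Step 5: x=[2.3602] v=[-3.9065]
Step 6: x=[1.6113] v=[-3.7444]
Step 7: x=[0.9663] v=[-3.2252]
Step 8: x=[0.4866] v=[-2.3984]
Step 9: x=[0.2180] v=[-1.3428]
Step 10: x=[0.1862] v=[-0.1591]
Step 11: x=[0.3942] v=[1.0398]
First v>=0 after going negative at step 11, time=2.2000

Answer: 2.2000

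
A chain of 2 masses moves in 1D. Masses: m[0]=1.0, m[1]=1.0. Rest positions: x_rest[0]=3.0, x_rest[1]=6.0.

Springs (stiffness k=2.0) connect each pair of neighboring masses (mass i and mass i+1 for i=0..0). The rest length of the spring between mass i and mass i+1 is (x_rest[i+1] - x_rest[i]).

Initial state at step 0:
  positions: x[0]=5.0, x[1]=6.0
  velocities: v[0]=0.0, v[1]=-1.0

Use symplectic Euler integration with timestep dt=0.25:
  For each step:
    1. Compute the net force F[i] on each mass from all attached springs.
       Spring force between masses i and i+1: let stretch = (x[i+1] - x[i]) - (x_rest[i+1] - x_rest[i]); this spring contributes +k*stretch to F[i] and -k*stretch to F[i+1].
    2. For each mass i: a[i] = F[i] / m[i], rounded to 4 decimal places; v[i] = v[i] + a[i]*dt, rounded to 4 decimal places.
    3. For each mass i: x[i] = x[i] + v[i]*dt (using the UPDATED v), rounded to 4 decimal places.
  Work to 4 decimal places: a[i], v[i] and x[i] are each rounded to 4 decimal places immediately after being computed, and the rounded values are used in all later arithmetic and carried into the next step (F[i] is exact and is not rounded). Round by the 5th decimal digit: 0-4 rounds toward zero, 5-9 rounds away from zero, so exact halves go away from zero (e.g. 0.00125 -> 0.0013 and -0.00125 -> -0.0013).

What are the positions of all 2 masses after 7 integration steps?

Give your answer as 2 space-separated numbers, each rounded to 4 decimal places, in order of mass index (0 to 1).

Answer: 2.2025 7.0478

Derivation:
Step 0: x=[5.0000 6.0000] v=[0.0000 -1.0000]
Step 1: x=[4.7500 6.0000] v=[-1.0000 0.0000]
Step 2: x=[4.2813 6.2188] v=[-1.8750 0.8750]
Step 3: x=[3.6797 6.5704] v=[-2.4063 1.4063]
Step 4: x=[3.0645 6.9357] v=[-2.4610 1.4610]
Step 5: x=[2.5582 7.1921] v=[-2.0254 1.0254]
Step 6: x=[2.2561 7.2442] v=[-1.2085 0.2085]
Step 7: x=[2.2025 7.0478] v=[-0.2145 -0.7856]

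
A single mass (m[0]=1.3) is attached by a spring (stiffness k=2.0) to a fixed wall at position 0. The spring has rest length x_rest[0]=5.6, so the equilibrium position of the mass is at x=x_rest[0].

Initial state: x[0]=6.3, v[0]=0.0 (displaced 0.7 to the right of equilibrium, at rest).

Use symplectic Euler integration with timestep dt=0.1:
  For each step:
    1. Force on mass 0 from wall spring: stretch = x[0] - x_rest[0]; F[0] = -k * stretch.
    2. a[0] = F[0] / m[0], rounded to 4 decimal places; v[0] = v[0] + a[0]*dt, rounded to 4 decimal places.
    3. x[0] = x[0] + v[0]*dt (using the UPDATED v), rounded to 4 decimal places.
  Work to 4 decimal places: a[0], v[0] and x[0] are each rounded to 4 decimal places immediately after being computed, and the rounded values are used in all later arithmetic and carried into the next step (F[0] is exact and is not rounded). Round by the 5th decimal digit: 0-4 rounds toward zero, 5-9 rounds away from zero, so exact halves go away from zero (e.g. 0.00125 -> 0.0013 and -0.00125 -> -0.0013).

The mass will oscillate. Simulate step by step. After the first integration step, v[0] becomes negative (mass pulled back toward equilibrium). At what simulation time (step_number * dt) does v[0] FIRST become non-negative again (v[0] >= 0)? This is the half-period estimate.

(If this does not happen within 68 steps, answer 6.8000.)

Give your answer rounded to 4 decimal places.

Step 0: x=[6.3000] v=[0.0000]
Step 1: x=[6.2892] v=[-0.1077]
Step 2: x=[6.2678] v=[-0.2137]
Step 3: x=[6.2362] v=[-0.3164]
Step 4: x=[6.1948] v=[-0.4143]
Step 5: x=[6.1442] v=[-0.5058]
Step 6: x=[6.0853] v=[-0.5895]
Step 7: x=[6.0189] v=[-0.6642]
Step 8: x=[5.9460] v=[-0.7287]
Step 9: x=[5.8678] v=[-0.7819]
Step 10: x=[5.7855] v=[-0.8231]
Step 11: x=[5.7003] v=[-0.8516]
Step 12: x=[5.6136] v=[-0.8670]
Step 13: x=[5.5267] v=[-0.8691]
Step 14: x=[5.4409] v=[-0.8578]
Step 15: x=[5.3576] v=[-0.8333]
Step 16: x=[5.2780] v=[-0.7960]
Step 17: x=[5.2034] v=[-0.7465]
Step 18: x=[5.1349] v=[-0.6855]
Step 19: x=[5.0735] v=[-0.6140]
Step 20: x=[5.0202] v=[-0.5330]
Step 21: x=[4.9758] v=[-0.4438]
Step 22: x=[4.9410] v=[-0.3478]
Step 23: x=[4.9164] v=[-0.2464]
Step 24: x=[4.9023] v=[-0.1412]
Step 25: x=[4.8989] v=[-0.0339]
Step 26: x=[4.9063] v=[0.0740]
First v>=0 after going negative at step 26, time=2.6000

Answer: 2.6000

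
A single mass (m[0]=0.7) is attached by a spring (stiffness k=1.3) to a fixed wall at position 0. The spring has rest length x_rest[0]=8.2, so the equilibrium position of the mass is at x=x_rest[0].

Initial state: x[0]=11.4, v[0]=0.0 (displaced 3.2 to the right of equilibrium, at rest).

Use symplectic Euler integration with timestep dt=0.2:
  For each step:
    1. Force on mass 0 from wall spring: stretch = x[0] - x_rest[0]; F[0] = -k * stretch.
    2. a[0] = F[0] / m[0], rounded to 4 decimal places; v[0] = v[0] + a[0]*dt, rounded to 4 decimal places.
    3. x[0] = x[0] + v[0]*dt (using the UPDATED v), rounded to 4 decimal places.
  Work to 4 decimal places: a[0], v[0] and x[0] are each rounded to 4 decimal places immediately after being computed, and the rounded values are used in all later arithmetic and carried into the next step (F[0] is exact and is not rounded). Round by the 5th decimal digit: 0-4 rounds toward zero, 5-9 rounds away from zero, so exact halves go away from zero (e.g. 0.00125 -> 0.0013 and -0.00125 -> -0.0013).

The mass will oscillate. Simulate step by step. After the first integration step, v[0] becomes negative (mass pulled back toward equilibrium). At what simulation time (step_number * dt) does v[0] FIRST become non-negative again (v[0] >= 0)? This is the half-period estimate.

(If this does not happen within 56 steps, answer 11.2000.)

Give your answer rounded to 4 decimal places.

Step 0: x=[11.4000] v=[0.0000]
Step 1: x=[11.1623] v=[-1.1886]
Step 2: x=[10.7045] v=[-2.2889]
Step 3: x=[10.0607] v=[-3.2191]
Step 4: x=[9.2787] v=[-3.9102]
Step 5: x=[8.4165] v=[-4.3109]
Step 6: x=[7.5382] v=[-4.3913]
Step 7: x=[6.7091] v=[-4.1455]
Step 8: x=[5.9908] v=[-3.5917]
Step 9: x=[5.4366] v=[-2.7711]
Step 10: x=[5.0877] v=[-1.7447]
Step 11: x=[4.9700] v=[-0.5887]
Step 12: x=[5.0922] v=[0.6110]
First v>=0 after going negative at step 12, time=2.4000

Answer: 2.4000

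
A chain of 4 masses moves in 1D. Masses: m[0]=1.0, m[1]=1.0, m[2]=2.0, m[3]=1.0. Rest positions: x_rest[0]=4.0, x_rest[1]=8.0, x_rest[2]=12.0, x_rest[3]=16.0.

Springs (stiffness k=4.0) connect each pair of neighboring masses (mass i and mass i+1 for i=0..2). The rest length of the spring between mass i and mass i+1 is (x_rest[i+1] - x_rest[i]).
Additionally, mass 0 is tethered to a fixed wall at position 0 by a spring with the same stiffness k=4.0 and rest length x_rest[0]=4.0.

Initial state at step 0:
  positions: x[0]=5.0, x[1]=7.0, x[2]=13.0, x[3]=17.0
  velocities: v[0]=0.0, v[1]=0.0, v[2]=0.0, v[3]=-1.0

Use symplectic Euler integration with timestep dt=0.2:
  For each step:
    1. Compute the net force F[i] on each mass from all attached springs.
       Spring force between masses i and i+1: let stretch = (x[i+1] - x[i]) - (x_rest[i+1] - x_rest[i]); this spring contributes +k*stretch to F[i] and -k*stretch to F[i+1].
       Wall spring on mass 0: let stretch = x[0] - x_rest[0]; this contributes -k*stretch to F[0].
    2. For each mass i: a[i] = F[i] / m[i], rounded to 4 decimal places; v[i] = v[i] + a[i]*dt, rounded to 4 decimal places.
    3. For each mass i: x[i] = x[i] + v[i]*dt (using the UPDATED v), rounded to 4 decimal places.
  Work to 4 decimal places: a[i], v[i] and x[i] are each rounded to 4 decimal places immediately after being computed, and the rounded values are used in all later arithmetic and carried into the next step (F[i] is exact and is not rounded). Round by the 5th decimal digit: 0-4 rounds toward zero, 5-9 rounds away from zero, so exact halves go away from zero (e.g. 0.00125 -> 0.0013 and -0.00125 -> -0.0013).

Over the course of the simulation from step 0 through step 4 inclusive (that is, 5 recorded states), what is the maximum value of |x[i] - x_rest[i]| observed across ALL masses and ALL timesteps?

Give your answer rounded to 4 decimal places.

Answer: 1.7635

Derivation:
Step 0: x=[5.0000 7.0000 13.0000 17.0000] v=[0.0000 0.0000 0.0000 -1.0000]
Step 1: x=[4.5200 7.6400 12.8400 16.8000] v=[-2.4000 3.2000 -0.8000 -1.0000]
Step 2: x=[3.8160 8.6128 12.5808 16.6064] v=[-3.5200 4.8640 -1.2960 -0.9680]
Step 3: x=[3.2689 9.4530 12.3262 16.4087] v=[-2.7354 4.2010 -1.2730 -0.9885]
Step 4: x=[3.1883 9.7635 12.1683 16.1978] v=[-0.4032 1.5523 -0.7893 -1.0545]
Max displacement = 1.7635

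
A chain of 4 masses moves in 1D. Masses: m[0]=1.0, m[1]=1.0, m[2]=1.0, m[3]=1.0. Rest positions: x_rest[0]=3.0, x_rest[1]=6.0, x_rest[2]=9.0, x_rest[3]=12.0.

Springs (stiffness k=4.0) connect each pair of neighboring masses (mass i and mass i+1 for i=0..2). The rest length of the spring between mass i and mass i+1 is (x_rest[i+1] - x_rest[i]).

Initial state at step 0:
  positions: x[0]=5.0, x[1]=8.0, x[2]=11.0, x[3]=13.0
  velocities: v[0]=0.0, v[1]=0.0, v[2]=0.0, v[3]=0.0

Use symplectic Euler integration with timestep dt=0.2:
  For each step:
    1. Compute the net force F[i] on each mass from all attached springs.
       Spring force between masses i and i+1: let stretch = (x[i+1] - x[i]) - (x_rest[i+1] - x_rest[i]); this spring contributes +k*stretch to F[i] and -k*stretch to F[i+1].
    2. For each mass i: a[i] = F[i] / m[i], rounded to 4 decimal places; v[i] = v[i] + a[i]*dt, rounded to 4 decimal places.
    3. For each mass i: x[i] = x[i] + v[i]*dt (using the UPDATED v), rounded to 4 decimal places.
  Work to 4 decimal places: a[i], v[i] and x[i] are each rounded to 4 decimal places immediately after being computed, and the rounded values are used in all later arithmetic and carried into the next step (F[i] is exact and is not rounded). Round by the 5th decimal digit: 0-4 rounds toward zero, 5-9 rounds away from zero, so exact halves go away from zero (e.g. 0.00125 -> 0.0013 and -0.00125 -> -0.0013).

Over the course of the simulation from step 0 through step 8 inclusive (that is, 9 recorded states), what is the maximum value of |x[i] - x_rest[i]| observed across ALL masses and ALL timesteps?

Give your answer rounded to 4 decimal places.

Step 0: x=[5.0000 8.0000 11.0000 13.0000] v=[0.0000 0.0000 0.0000 0.0000]
Step 1: x=[5.0000 8.0000 10.8400 13.1600] v=[0.0000 0.0000 -0.8000 0.8000]
Step 2: x=[5.0000 7.9744 10.5968 13.4288] v=[0.0000 -0.1280 -1.2160 1.3440]
Step 3: x=[4.9959 7.8925 10.3871 13.7245] v=[-0.0205 -0.4096 -1.0483 1.4784]
Step 4: x=[4.9753 7.7463 10.3123 13.9662] v=[-0.1032 -0.7312 -0.3741 1.2085]
Step 5: x=[4.9180 7.5673 10.4115 14.1033] v=[-0.2864 -0.8952 0.4962 0.6854]
Step 6: x=[4.8046 7.4194 10.6464 14.1297] v=[-0.5670 -0.7393 1.1743 0.1320]
Step 7: x=[4.6296 7.3695 10.9223 14.0788] v=[-0.8752 -0.2495 1.3793 -0.2546]
Step 8: x=[4.4129 7.4497 11.1348 14.0028] v=[-1.0833 0.4008 1.0623 -0.3798]
Max displacement = 2.1348

Answer: 2.1348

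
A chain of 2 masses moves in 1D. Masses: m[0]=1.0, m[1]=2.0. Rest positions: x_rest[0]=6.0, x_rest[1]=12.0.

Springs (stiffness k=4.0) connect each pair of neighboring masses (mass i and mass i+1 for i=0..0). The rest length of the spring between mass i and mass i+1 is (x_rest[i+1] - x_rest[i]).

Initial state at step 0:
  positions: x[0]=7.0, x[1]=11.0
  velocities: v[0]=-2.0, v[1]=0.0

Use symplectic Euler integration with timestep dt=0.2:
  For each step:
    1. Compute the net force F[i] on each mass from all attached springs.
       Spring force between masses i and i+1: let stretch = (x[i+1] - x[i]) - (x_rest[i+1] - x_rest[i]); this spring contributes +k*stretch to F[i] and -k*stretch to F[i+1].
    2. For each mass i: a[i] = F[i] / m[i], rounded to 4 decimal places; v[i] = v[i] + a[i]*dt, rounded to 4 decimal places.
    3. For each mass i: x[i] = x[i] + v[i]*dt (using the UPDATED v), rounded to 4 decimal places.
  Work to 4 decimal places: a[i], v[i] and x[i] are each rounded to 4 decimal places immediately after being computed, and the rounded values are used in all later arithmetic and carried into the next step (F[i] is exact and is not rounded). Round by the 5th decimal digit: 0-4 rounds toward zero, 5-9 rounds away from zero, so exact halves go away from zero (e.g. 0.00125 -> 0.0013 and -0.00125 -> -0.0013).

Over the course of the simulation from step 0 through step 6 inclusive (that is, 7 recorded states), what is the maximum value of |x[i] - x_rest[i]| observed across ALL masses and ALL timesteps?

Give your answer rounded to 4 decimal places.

Step 0: x=[7.0000 11.0000] v=[-2.0000 0.0000]
Step 1: x=[6.2800 11.1600] v=[-3.6000 0.8000]
Step 2: x=[5.3808 11.4096] v=[-4.4960 1.2480]
Step 3: x=[4.4862 11.6569] v=[-4.4730 1.2365]
Step 4: x=[3.7789 11.8105] v=[-3.5364 0.7682]
Step 5: x=[3.3967 11.8016] v=[-1.9111 -0.0444]
Step 6: x=[3.3993 11.6003] v=[0.0128 -1.0064]
Max displacement = 2.6033

Answer: 2.6033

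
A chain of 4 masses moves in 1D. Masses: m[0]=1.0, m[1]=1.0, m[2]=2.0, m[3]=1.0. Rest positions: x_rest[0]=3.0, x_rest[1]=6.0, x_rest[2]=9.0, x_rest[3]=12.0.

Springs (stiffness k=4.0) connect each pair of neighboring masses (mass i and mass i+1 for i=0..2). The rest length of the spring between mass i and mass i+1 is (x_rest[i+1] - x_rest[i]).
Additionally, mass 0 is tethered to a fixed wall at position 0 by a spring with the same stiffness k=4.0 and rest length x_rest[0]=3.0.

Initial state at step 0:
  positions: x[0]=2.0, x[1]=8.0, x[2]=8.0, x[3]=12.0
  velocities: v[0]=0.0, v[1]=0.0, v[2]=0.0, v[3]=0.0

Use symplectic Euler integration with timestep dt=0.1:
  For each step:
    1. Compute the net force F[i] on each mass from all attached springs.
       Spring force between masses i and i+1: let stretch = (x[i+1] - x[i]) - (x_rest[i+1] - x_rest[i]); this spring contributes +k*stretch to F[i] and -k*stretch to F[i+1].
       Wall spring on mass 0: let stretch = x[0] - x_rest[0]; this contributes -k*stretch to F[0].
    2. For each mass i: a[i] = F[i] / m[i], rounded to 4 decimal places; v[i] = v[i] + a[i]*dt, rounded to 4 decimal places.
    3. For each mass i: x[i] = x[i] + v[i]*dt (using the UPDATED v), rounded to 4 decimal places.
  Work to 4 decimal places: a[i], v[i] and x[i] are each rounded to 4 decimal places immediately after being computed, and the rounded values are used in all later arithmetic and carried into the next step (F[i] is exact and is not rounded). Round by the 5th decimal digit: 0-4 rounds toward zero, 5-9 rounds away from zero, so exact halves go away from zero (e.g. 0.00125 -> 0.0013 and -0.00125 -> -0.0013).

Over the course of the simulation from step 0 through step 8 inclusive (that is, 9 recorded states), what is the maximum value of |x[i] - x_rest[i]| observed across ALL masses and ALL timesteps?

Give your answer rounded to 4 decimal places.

Step 0: x=[2.0000 8.0000 8.0000 12.0000] v=[0.0000 0.0000 0.0000 0.0000]
Step 1: x=[2.1600 7.7600 8.0800 11.9600] v=[1.6000 -2.4000 0.8000 -0.4000]
Step 2: x=[2.4576 7.3088 8.2312 11.8848] v=[2.9760 -4.5120 1.5120 -0.7520]
Step 3: x=[2.8509 6.7005 8.4370 11.7835] v=[3.9334 -6.0835 2.0582 -1.0134]
Step 4: x=[3.2842 6.0076 8.6750 11.6683] v=[4.3329 -6.9287 2.3802 -1.1520]
Step 5: x=[3.6951 5.3125 8.9195 11.5534] v=[4.1086 -6.9511 2.4454 -1.1493]
Step 6: x=[4.0229 4.6970 9.1446 11.4531] v=[3.2775 -6.1553 2.2508 -1.0029]
Step 7: x=[4.2167 4.2324 9.3269 11.3805] v=[1.9380 -4.6459 1.8230 -0.7263]
Step 8: x=[4.2425 3.9710 9.4484 11.3457] v=[0.2576 -2.6144 1.2148 -0.3477]
Max displacement = 2.0290

Answer: 2.0290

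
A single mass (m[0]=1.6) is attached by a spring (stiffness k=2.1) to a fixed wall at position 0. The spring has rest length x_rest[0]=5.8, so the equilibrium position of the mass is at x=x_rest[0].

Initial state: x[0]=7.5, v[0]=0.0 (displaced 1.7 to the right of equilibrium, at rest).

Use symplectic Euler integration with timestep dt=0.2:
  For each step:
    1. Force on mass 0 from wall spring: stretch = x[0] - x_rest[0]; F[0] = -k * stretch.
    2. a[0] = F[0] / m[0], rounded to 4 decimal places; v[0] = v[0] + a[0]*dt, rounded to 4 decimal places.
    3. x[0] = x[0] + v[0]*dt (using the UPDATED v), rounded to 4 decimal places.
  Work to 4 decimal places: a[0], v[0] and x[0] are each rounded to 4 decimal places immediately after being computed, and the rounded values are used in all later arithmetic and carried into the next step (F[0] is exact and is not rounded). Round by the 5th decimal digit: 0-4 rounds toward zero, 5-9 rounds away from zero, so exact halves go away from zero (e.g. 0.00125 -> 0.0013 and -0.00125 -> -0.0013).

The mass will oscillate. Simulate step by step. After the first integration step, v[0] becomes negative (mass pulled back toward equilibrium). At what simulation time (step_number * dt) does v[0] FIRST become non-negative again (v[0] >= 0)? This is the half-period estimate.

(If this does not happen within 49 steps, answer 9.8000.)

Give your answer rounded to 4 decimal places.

Answer: 2.8000

Derivation:
Step 0: x=[7.5000] v=[0.0000]
Step 1: x=[7.4107] v=[-0.4463]
Step 2: x=[7.2369] v=[-0.8691]
Step 3: x=[6.9876] v=[-1.2463]
Step 4: x=[6.6760] v=[-1.5580]
Step 5: x=[6.3184] v=[-1.7880]
Step 6: x=[5.9336] v=[-1.9241]
Step 7: x=[5.5418] v=[-1.9592]
Step 8: x=[5.1635] v=[-1.8914]
Step 9: x=[4.8186] v=[-1.7243]
Step 10: x=[4.5253] v=[-1.4667]
Step 11: x=[4.2989] v=[-1.1321]
Step 12: x=[4.1513] v=[-0.7381]
Step 13: x=[4.0902] v=[-0.3053]
Step 14: x=[4.1189] v=[0.1435]
First v>=0 after going negative at step 14, time=2.8000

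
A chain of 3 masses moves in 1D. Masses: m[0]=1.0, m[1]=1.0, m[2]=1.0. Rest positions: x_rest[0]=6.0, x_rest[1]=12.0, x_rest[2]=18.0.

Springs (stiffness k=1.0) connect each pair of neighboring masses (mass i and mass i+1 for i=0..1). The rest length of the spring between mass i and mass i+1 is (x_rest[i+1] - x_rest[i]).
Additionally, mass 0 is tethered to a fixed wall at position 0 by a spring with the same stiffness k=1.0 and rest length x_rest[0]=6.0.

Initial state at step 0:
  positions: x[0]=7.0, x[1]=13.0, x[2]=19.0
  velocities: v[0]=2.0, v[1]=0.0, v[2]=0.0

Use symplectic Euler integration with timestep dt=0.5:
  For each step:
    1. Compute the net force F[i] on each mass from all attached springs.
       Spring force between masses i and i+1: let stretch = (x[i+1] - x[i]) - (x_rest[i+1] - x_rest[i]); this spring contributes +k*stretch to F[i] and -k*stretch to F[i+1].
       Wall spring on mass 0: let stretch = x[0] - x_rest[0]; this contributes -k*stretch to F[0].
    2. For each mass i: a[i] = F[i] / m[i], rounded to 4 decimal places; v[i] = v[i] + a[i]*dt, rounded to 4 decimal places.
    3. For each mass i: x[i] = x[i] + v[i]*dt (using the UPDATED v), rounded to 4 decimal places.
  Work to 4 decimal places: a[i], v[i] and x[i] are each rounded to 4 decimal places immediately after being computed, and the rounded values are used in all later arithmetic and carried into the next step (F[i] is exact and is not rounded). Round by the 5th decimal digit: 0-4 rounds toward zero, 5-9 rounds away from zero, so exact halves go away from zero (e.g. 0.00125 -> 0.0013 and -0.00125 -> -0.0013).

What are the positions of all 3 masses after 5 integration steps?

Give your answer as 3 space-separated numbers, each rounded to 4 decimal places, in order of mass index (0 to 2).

Answer: 5.8652 13.4327 19.4816

Derivation:
Step 0: x=[7.0000 13.0000 19.0000] v=[2.0000 0.0000 0.0000]
Step 1: x=[7.7500 13.0000 19.0000] v=[1.5000 0.0000 0.0000]
Step 2: x=[7.8750 13.1875 19.0000] v=[0.2500 0.3750 0.0000]
Step 3: x=[7.3594 13.5000 19.0469] v=[-1.0313 0.6250 0.0938]
Step 4: x=[6.5391 13.6641 19.2071] v=[-1.6407 0.3282 0.3204]
Step 5: x=[5.8652 13.4327 19.4816] v=[-1.3478 -0.4628 0.5489]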